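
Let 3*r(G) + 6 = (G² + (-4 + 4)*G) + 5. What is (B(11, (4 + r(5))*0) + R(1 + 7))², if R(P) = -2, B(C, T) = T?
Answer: 4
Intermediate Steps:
r(G) = -⅓ + G²/3 (r(G) = -2 + ((G² + (-4 + 4)*G) + 5)/3 = -2 + ((G² + 0*G) + 5)/3 = -2 + ((G² + 0) + 5)/3 = -2 + (G² + 5)/3 = -2 + (5 + G²)/3 = -2 + (5/3 + G²/3) = -⅓ + G²/3)
(B(11, (4 + r(5))*0) + R(1 + 7))² = ((4 + (-⅓ + (⅓)*5²))*0 - 2)² = ((4 + (-⅓ + (⅓)*25))*0 - 2)² = ((4 + (-⅓ + 25/3))*0 - 2)² = ((4 + 8)*0 - 2)² = (12*0 - 2)² = (0 - 2)² = (-2)² = 4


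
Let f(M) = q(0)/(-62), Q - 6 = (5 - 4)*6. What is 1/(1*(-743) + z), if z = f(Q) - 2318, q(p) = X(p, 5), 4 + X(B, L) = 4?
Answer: -1/3061 ≈ -0.00032669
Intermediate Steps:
X(B, L) = 0 (X(B, L) = -4 + 4 = 0)
q(p) = 0
Q = 12 (Q = 6 + (5 - 4)*6 = 6 + 1*6 = 6 + 6 = 12)
f(M) = 0 (f(M) = 0/(-62) = 0*(-1/62) = 0)
z = -2318 (z = 0 - 2318 = -2318)
1/(1*(-743) + z) = 1/(1*(-743) - 2318) = 1/(-743 - 2318) = 1/(-3061) = -1/3061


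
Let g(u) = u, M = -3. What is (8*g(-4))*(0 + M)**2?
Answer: -288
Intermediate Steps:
(8*g(-4))*(0 + M)**2 = (8*(-4))*(0 - 3)**2 = -32*(-3)**2 = -32*9 = -288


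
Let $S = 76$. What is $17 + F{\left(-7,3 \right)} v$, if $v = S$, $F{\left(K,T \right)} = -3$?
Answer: $-211$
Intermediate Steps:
$v = 76$
$17 + F{\left(-7,3 \right)} v = 17 - 228 = -211$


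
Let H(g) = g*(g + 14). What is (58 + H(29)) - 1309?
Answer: -4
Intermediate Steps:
H(g) = g*(14 + g)
(58 + H(29)) - 1309 = (58 + 29*(14 + 29)) - 1309 = (58 + 29*43) - 1309 = (58 + 1247) - 1309 = 1305 - 1309 = -4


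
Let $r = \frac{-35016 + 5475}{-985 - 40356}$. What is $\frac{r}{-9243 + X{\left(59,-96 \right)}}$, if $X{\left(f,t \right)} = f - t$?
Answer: $- \frac{29541}{375707008} \approx -7.8628 \cdot 10^{-5}$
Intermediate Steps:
$r = \frac{29541}{41341}$ ($r = - \frac{29541}{-41341} = \left(-29541\right) \left(- \frac{1}{41341}\right) = \frac{29541}{41341} \approx 0.71457$)
$\frac{r}{-9243 + X{\left(59,-96 \right)}} = \frac{29541}{41341 \left(-9243 + \left(59 - -96\right)\right)} = \frac{29541}{41341 \left(-9243 + \left(59 + 96\right)\right)} = \frac{29541}{41341 \left(-9243 + 155\right)} = \frac{29541}{41341 \left(-9088\right)} = \frac{29541}{41341} \left(- \frac{1}{9088}\right) = - \frac{29541}{375707008}$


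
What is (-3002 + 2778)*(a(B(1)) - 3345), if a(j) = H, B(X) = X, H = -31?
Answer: 756224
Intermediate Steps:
a(j) = -31
(-3002 + 2778)*(a(B(1)) - 3345) = (-3002 + 2778)*(-31 - 3345) = -224*(-3376) = 756224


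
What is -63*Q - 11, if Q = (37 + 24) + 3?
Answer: -4043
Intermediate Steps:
Q = 64 (Q = 61 + 3 = 64)
-63*Q - 11 = -63*64 - 11 = -4032 - 11 = -4043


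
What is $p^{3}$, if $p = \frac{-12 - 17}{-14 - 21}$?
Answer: $\frac{24389}{42875} \approx 0.56884$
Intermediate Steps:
$p = \frac{29}{35}$ ($p = - \frac{29}{-35} = \left(-29\right) \left(- \frac{1}{35}\right) = \frac{29}{35} \approx 0.82857$)
$p^{3} = \left(\frac{29}{35}\right)^{3} = \frac{24389}{42875}$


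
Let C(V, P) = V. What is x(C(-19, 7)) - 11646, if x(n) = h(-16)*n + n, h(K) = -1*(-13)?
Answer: -11912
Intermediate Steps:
h(K) = 13
x(n) = 14*n (x(n) = 13*n + n = 14*n)
x(C(-19, 7)) - 11646 = 14*(-19) - 11646 = -266 - 11646 = -11912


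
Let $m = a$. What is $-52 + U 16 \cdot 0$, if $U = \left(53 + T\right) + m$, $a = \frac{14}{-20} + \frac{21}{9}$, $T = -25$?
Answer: $-52$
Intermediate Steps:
$a = \frac{49}{30}$ ($a = 14 \left(- \frac{1}{20}\right) + 21 \cdot \frac{1}{9} = - \frac{7}{10} + \frac{7}{3} = \frac{49}{30} \approx 1.6333$)
$m = \frac{49}{30} \approx 1.6333$
$U = \frac{889}{30}$ ($U = \left(53 - 25\right) + \frac{49}{30} = 28 + \frac{49}{30} = \frac{889}{30} \approx 29.633$)
$-52 + U 16 \cdot 0 = -52 + \frac{889 \cdot 16 \cdot 0}{30} = -52 + \frac{889}{30} \cdot 0 = -52 + 0 = -52$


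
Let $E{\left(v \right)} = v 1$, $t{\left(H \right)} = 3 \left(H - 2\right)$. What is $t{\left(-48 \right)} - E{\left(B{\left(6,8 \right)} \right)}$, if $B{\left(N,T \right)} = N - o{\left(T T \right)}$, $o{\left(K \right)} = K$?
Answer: $-92$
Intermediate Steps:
$B{\left(N,T \right)} = N - T^{2}$ ($B{\left(N,T \right)} = N - T T = N - T^{2}$)
$t{\left(H \right)} = -6 + 3 H$ ($t{\left(H \right)} = 3 \left(-2 + H\right) = -6 + 3 H$)
$E{\left(v \right)} = v$
$t{\left(-48 \right)} - E{\left(B{\left(6,8 \right)} \right)} = \left(-6 + 3 \left(-48\right)\right) - \left(6 - 8^{2}\right) = \left(-6 - 144\right) - \left(6 - 64\right) = -150 - \left(6 - 64\right) = -150 - -58 = -150 + 58 = -92$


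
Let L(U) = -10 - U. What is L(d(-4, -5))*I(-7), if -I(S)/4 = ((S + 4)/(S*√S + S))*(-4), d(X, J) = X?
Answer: -36/7 + 36*I*√7/7 ≈ -5.1429 + 13.607*I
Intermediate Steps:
I(S) = 16*(4 + S)/(S + S^(3/2)) (I(S) = -4*(S + 4)/(S*√S + S)*(-4) = -4*(4 + S)/(S^(3/2) + S)*(-4) = -4*(4 + S)/(S + S^(3/2))*(-4) = -(-16)*(4 + S)/(S + S^(3/2)) = 16*(4 + S)/(S + S^(3/2)))
L(d(-4, -5))*I(-7) = (-10 - 1*(-4))*(16*(4 - 7)/(-7 + (-7)^(3/2))) = (-10 + 4)*(16*(-3)/(-7 - 7*I*√7)) = -(-288)/(-7 - 7*I*√7) = 288/(-7 - 7*I*√7)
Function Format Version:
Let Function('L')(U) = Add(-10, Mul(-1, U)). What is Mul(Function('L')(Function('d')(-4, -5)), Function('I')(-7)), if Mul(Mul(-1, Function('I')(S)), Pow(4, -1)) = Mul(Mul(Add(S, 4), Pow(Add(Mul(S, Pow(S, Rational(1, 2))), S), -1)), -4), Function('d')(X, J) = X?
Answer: Add(Rational(-36, 7), Mul(Rational(36, 7), I, Pow(7, Rational(1, 2)))) ≈ Add(-5.1429, Mul(13.607, I))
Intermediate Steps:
Function('I')(S) = Mul(16, Pow(Add(S, Pow(S, Rational(3, 2))), -1), Add(4, S)) (Function('I')(S) = Mul(-4, Mul(Mul(Add(S, 4), Pow(Add(Mul(S, Pow(S, Rational(1, 2))), S), -1)), -4)) = Mul(-4, Mul(Mul(Add(4, S), Pow(Add(Pow(S, Rational(3, 2)), S), -1)), -4)) = Mul(-4, Mul(Mul(Add(4, S), Pow(Add(S, Pow(S, Rational(3, 2))), -1)), -4)) = Mul(-4, Mul(Mul(Pow(Add(S, Pow(S, Rational(3, 2))), -1), Add(4, S)), -4)) = Mul(-4, Mul(-4, Pow(Add(S, Pow(S, Rational(3, 2))), -1), Add(4, S))) = Mul(16, Pow(Add(S, Pow(S, Rational(3, 2))), -1), Add(4, S)))
Mul(Function('L')(Function('d')(-4, -5)), Function('I')(-7)) = Mul(Add(-10, Mul(-1, -4)), Mul(16, Pow(Add(-7, Pow(-7, Rational(3, 2))), -1), Add(4, -7))) = Mul(Add(-10, 4), Mul(16, Pow(Add(-7, Mul(-7, I, Pow(7, Rational(1, 2)))), -1), -3)) = Mul(-6, Mul(-48, Pow(Add(-7, Mul(-7, I, Pow(7, Rational(1, 2)))), -1))) = Mul(288, Pow(Add(-7, Mul(-7, I, Pow(7, Rational(1, 2)))), -1))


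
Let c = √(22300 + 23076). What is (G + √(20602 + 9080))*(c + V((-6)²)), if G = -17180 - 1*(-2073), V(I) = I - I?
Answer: -120856*√709 + 24*√2338282 ≈ -3.1813e+6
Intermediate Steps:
V(I) = 0
G = -15107 (G = -17180 + 2073 = -15107)
c = 8*√709 (c = √45376 = 8*√709 ≈ 213.02)
(G + √(20602 + 9080))*(c + V((-6)²)) = (-15107 + √(20602 + 9080))*(8*√709 + 0) = (-15107 + √29682)*(8*√709) = (-15107 + 3*√3298)*(8*√709) = 8*√709*(-15107 + 3*√3298)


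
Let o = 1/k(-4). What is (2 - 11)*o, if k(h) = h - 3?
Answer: 9/7 ≈ 1.2857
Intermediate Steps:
k(h) = -3 + h
o = -⅐ (o = 1/(-3 - 4) = 1/(-7) = -⅐ ≈ -0.14286)
(2 - 11)*o = (2 - 11)*(-⅐) = -9*(-⅐) = 9/7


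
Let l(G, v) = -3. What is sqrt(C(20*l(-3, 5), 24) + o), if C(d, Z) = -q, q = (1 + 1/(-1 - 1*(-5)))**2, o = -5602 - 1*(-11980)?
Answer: sqrt(102023)/4 ≈ 79.853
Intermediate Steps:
o = 6378 (o = -5602 + 11980 = 6378)
q = 25/16 (q = (1 + 1/(-1 + 5))**2 = (1 + 1/4)**2 = (5/4)**2 = 25/16 ≈ 1.5625)
C(d, Z) = -25/16 (C(d, Z) = -1*25/16 = -25/16)
sqrt(C(20*l(-3, 5), 24) + o) = sqrt(-25/16 + 6378) = sqrt(102023/16) = sqrt(102023)/4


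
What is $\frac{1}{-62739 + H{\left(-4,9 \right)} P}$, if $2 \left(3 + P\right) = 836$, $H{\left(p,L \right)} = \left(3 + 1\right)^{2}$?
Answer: $- \frac{1}{56099} \approx -1.7826 \cdot 10^{-5}$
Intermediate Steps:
$H{\left(p,L \right)} = 16$ ($H{\left(p,L \right)} = 4^{2} = 16$)
$P = 415$ ($P = -3 + \frac{1}{2} \cdot 836 = -3 + 418 = 415$)
$\frac{1}{-62739 + H{\left(-4,9 \right)} P} = \frac{1}{-62739 + 16 \cdot 415} = \frac{1}{-62739 + 6640} = \frac{1}{-56099} = - \frac{1}{56099}$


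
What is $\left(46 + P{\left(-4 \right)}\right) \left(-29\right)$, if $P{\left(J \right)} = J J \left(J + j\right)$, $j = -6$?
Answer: $3306$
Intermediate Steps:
$P{\left(J \right)} = J^{2} \left(-6 + J\right)$ ($P{\left(J \right)} = J J \left(J - 6\right) = J^{2} \left(-6 + J\right)$)
$\left(46 + P{\left(-4 \right)}\right) \left(-29\right) = \left(46 + \left(-4\right)^{2} \left(-6 - 4\right)\right) \left(-29\right) = \left(46 + 16 \left(-10\right)\right) \left(-29\right) = \left(46 - 160\right) \left(-29\right) = \left(-114\right) \left(-29\right) = 3306$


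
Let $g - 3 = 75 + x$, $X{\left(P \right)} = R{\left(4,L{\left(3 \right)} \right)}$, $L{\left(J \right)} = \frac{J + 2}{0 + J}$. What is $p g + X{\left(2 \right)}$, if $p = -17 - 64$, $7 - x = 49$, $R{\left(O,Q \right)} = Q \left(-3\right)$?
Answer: $-2921$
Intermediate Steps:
$L{\left(J \right)} = \frac{2 + J}{J}$
$R{\left(O,Q \right)} = - 3 Q$
$x = -42$ ($x = 7 - 49 = -42$)
$p = -81$
$X{\left(P \right)} = -5$ ($X{\left(P \right)} = - 3 \frac{2 + 3}{3} = - 3 \cdot \frac{1}{3} \cdot 5 = \left(-3\right) \frac{5}{3} = -5$)
$g = 36$ ($g = 3 + \left(75 - 42\right) = 3 + 33 = 36$)
$p g + X{\left(2 \right)} = \left(-81\right) 36 - 5 = -2916 - 5 = -2921$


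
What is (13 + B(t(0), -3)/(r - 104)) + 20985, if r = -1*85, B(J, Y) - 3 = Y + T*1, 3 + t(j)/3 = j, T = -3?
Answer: 1322875/63 ≈ 20998.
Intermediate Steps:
t(j) = -9 + 3*j
B(J, Y) = Y (B(J, Y) = 3 + (Y - 3*1) = 3 + (Y - 3) = 3 + (-3 + Y) = Y)
r = -85
(13 + B(t(0), -3)/(r - 104)) + 20985 = (13 - 3/(-85 - 104)) + 20985 = (13 - 3/(-189)) + 20985 = (13 - 3*(-1/189)) + 20985 = (13 + 1/63) + 20985 = 820/63 + 20985 = 1322875/63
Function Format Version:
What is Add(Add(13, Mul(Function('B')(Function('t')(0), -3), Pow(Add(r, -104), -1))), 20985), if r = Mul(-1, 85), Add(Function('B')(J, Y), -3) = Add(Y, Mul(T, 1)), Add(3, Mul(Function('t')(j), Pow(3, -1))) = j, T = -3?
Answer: Rational(1322875, 63) ≈ 20998.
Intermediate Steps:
Function('t')(j) = Add(-9, Mul(3, j))
Function('B')(J, Y) = Y (Function('B')(J, Y) = Add(3, Add(Y, Mul(-3, 1))) = Add(3, Add(Y, -3)) = Add(3, Add(-3, Y)) = Y)
r = -85
Add(Add(13, Mul(Function('B')(Function('t')(0), -3), Pow(Add(r, -104), -1))), 20985) = Add(Add(13, Mul(-3, Pow(Add(-85, -104), -1))), 20985) = Add(Add(13, Mul(-3, Pow(-189, -1))), 20985) = Add(Add(13, Mul(-3, Rational(-1, 189))), 20985) = Add(Add(13, Rational(1, 63)), 20985) = Add(Rational(820, 63), 20985) = Rational(1322875, 63)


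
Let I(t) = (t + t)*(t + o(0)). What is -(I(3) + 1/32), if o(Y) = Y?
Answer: -577/32 ≈ -18.031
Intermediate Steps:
I(t) = 2*t² (I(t) = (t + t)*(t + 0) = (2*t)*t = 2*t²)
-(I(3) + 1/32) = -(2*3² + 1/32) = -(2*9 + 1/32) = -(18 + 1/32) = -1*577/32 = -577/32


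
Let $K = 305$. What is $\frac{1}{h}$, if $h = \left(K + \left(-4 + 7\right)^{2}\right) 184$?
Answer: $\frac{1}{57776} \approx 1.7308 \cdot 10^{-5}$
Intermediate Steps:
$h = 57776$ ($h = \left(305 + \left(-4 + 7\right)^{2}\right) 184 = \left(305 + 3^{2}\right) 184 = \left(305 + 9\right) 184 = 314 \cdot 184 = 57776$)
$\frac{1}{h} = \frac{1}{57776}$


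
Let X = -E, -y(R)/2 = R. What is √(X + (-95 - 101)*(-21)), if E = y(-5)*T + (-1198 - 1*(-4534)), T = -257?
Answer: 5*√134 ≈ 57.879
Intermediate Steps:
y(R) = -2*R
E = 766 (E = -2*(-5)*(-257) + (-1198 - 1*(-4534)) = 10*(-257) + (-1198 + 4534) = -2570 + 3336 = 766)
X = -766 (X = -1*766 = -766)
√(X + (-95 - 101)*(-21)) = √(-766 + (-95 - 101)*(-21)) = √(-766 - 196*(-21)) = √(-766 + 4116) = √3350 = 5*√134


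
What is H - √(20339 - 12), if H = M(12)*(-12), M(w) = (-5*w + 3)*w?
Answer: 8208 - √20327 ≈ 8065.4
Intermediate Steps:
M(w) = w*(3 - 5*w) (M(w) = (3 - 5*w)*w = w*(3 - 5*w))
H = 8208 (H = (12*(3 - 5*12))*(-12) = (12*(3 - 60))*(-12) = (12*(-57))*(-12) = -684*(-12) = 8208)
H - √(20339 - 12) = 8208 - √(20339 - 12) = 8208 - √20327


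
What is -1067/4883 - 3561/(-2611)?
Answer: 14602426/12749513 ≈ 1.1453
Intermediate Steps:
-1067/4883 - 3561/(-2611) = -1067*1/4883 - 3561*(-1/2611) = -1067/4883 + 3561/2611 = 14602426/12749513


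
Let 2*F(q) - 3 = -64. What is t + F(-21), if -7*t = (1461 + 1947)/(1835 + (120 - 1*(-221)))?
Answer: -29249/952 ≈ -30.724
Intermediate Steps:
F(q) = -61/2 (F(q) = 3/2 + (1/2)*(-64) = 3/2 - 32 = -61/2)
t = -213/952 (t = -(1461 + 1947)/(7*(1835 + (120 - 1*(-221)))) = -3408/(7*(1835 + (120 + 221))) = -3408/(7*(1835 + 341)) = -3408/(7*2176) = -1/7*213/136 = -213/952 ≈ -0.22374)
t + F(-21) = -213/952 - 61/2 = -29249/952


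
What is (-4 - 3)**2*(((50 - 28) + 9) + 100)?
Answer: 6419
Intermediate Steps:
(-4 - 3)**2*(((50 - 28) + 9) + 100) = (-7)**2*((22 + 9) + 100) = 49*(31 + 100) = 49*131 = 6419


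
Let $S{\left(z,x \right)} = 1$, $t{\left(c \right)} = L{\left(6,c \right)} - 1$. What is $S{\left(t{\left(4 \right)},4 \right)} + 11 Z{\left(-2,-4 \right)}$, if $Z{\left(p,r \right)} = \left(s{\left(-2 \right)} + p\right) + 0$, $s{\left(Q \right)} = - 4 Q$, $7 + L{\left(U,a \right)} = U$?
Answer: $67$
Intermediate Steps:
$L{\left(U,a \right)} = -7 + U$
$t{\left(c \right)} = -2$ ($t{\left(c \right)} = \left(-7 + 6\right) - 1 = -1 - 1 = -2$)
$Z{\left(p,r \right)} = 8 + p$ ($Z{\left(p,r \right)} = \left(\left(-4\right) \left(-2\right) + p\right) + 0 = \left(8 + p\right) + 0 = 8 + p$)
$S{\left(t{\left(4 \right)},4 \right)} + 11 Z{\left(-2,-4 \right)} = 1 + 11 \left(8 - 2\right) = 1 + 11 \cdot 6 = 1 + 66 = 67$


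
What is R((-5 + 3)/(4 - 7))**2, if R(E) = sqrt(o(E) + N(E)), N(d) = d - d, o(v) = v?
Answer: 2/3 ≈ 0.66667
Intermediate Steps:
N(d) = 0
R(E) = sqrt(E) (R(E) = sqrt(E + 0) = sqrt(E))
R((-5 + 3)/(4 - 7))**2 = (sqrt((-5 + 3)/(4 - 7)))**2 = (sqrt(-2/(-3)))**2 = (sqrt(-2*(-1/3)))**2 = (sqrt(2/3))**2 = (sqrt(6)/3)**2 = 2/3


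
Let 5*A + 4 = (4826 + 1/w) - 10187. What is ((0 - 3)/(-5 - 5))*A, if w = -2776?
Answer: -44679723/138800 ≈ -321.90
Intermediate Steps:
A = -14893241/13880 (A = -4/5 + ((4826 + 1/(-2776)) - 10187)/5 = -4/5 + ((4826 - 1/2776) - 10187)/5 = -4/5 + (13396975/2776 - 10187)/5 = -4/5 + (1/5)*(-14882137/2776) = -4/5 - 14882137/13880 = -14893241/13880 ≈ -1073.0)
((0 - 3)/(-5 - 5))*A = ((0 - 3)/(-5 - 5))*(-14893241/13880) = -3/(-10)*(-14893241/13880) = -3*(-1/10)*(-14893241/13880) = (3/10)*(-14893241/13880) = -44679723/138800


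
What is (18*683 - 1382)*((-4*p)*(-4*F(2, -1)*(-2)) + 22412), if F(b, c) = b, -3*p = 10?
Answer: 740662912/3 ≈ 2.4689e+8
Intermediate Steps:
p = -10/3 (p = -⅓*10 = -10/3 ≈ -3.3333)
(18*683 - 1382)*((-4*p)*(-4*F(2, -1)*(-2)) + 22412) = (18*683 - 1382)*((-4*(-10/3))*(-4*2*(-2)) + 22412) = (12294 - 1382)*(40*(-8*(-2))/3 + 22412) = 10912*((40/3)*16 + 22412) = 10912*(640/3 + 22412) = 10912*(67876/3) = 740662912/3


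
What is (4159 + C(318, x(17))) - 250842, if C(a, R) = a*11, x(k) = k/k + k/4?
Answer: -243185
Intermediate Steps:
x(k) = 1 + k/4 (x(k) = 1 + k*(¼) = 1 + k/4)
C(a, R) = 11*a
(4159 + C(318, x(17))) - 250842 = (4159 + 11*318) - 250842 = (4159 + 3498) - 250842 = 7657 - 250842 = -243185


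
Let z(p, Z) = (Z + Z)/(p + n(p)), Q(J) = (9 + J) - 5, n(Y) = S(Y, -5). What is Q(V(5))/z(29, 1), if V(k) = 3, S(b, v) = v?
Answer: 84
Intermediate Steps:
n(Y) = -5
Q(J) = 4 + J
z(p, Z) = 2*Z/(-5 + p) (z(p, Z) = (Z + Z)/(p - 5) = (2*Z)/(-5 + p) = 2*Z/(-5 + p))
Q(V(5))/z(29, 1) = (4 + 3)/((2*1/(-5 + 29))) = 7/((2*1/24)) = 7/((2*1*(1/24))) = 7/(1/12) = 7*12 = 84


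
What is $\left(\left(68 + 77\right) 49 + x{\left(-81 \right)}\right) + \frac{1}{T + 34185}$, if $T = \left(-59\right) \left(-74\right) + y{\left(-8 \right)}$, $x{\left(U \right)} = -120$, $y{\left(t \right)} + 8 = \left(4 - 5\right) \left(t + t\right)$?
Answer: $\frac{269334616}{38559} \approx 6985.0$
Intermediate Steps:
$y{\left(t \right)} = -8 - 2 t$ ($y{\left(t \right)} = -8 + \left(4 - 5\right) \left(t + t\right) = -8 - 2 t$)
$T = 4374$ ($T = \left(-59\right) \left(-74\right) - -8 = 4366 + \left(-8 + 16\right) = 4366 + 8 = 4374$)
$\left(\left(68 + 77\right) 49 + x{\left(-81 \right)}\right) + \frac{1}{T + 34185} = \left(\left(68 + 77\right) 49 - 120\right) + \frac{1}{4374 + 34185} = \left(145 \cdot 49 - 120\right) + \frac{1}{38559} = \left(7105 - 120\right) + \frac{1}{38559} = 6985 + \frac{1}{38559} = \frac{269334616}{38559}$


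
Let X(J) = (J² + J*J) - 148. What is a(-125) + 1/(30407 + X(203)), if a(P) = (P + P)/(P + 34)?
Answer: 28169341/10253607 ≈ 2.7473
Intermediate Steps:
a(P) = 2*P/(34 + P) (a(P) = (2*P)/(34 + P) = 2*P/(34 + P))
X(J) = -148 + 2*J² (X(J) = (J² + J²) - 148 = 2*J² - 148 = -148 + 2*J²)
a(-125) + 1/(30407 + X(203)) = 2*(-125)/(34 - 125) + 1/(30407 + (-148 + 2*203²)) = 2*(-125)/(-91) + 1/(30407 + (-148 + 2*41209)) = 2*(-125)*(-1/91) + 1/(30407 + (-148 + 82418)) = 250/91 + 1/(30407 + 82270) = 250/91 + 1/112677 = 28169341/10253607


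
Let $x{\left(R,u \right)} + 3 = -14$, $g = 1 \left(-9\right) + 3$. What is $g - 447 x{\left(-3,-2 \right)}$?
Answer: $7593$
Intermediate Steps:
$g = -6$ ($g = -9 + 3 = -6$)
$x{\left(R,u \right)} = -17$ ($x{\left(R,u \right)} = -3 - 14 = -17$)
$g - 447 x{\left(-3,-2 \right)} = -6 - -7599 = -6 + 7599 = 7593$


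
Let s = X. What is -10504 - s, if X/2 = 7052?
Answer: -24608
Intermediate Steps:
X = 14104 (X = 2*7052 = 14104)
s = 14104
-10504 - s = -10504 - 1*14104 = -10504 - 14104 = -24608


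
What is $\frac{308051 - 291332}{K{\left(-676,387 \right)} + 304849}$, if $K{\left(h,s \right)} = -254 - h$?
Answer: $\frac{5573}{101757} \approx 0.054768$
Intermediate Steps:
$\frac{308051 - 291332}{K{\left(-676,387 \right)} + 304849} = \frac{308051 - 291332}{\left(-254 - -676\right) + 304849} = \frac{16719}{\left(-254 + 676\right) + 304849} = \frac{16719}{422 + 304849} = \frac{16719}{305271} = 16719 \cdot \frac{1}{305271} = \frac{5573}{101757}$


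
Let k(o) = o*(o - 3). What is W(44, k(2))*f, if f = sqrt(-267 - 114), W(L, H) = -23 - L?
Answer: -67*I*sqrt(381) ≈ -1307.8*I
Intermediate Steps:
k(o) = o*(-3 + o)
f = I*sqrt(381) (f = sqrt(-381) = I*sqrt(381) ≈ 19.519*I)
W(44, k(2))*f = (-23 - 1*44)*(I*sqrt(381)) = (-23 - 44)*(I*sqrt(381)) = -67*I*sqrt(381)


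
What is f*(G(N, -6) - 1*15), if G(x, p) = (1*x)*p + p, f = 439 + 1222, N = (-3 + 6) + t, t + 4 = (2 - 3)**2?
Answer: -34881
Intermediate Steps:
t = -3 (t = -4 + (2 - 3)**2 = -4 + (-1)**2 = -4 + 1 = -3)
N = 0 (N = (-3 + 6) - 3 = 3 - 3 = 0)
f = 1661
G(x, p) = p + p*x (G(x, p) = x*p + p = p*x + p = p + p*x)
f*(G(N, -6) - 1*15) = 1661*(-6*(1 + 0) - 1*15) = 1661*(-6*1 - 15) = 1661*(-6 - 15) = 1661*(-21) = -34881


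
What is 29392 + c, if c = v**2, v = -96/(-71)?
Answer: 148174288/5041 ≈ 29394.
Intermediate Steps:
v = 96/71 (v = -96*(-1/71) = 96/71 ≈ 1.3521)
c = 9216/5041 (c = (96/71)**2 = 9216/5041 ≈ 1.8282)
29392 + c = 29392 + 9216/5041 = 148174288/5041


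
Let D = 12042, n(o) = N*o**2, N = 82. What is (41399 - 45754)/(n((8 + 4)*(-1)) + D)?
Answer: -871/4770 ≈ -0.18260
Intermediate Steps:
n(o) = 82*o**2
(41399 - 45754)/(n((8 + 4)*(-1)) + D) = (41399 - 45754)/(82*((8 + 4)*(-1))**2 + 12042) = -4355/(82*(12*(-1))**2 + 12042) = -4355/(82*(-12)**2 + 12042) = -4355/(82*144 + 12042) = -4355/(11808 + 12042) = -4355/23850 = -4355*1/23850 = -871/4770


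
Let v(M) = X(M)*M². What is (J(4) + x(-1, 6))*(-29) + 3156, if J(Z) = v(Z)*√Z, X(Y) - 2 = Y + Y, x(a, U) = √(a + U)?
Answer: -6124 - 29*√5 ≈ -6188.8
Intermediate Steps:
x(a, U) = √(U + a)
X(Y) = 2 + 2*Y (X(Y) = 2 + (Y + Y) = 2 + 2*Y)
v(M) = M²*(2 + 2*M) (v(M) = (2 + 2*M)*M² = M²*(2 + 2*M))
J(Z) = 2*Z^(5/2)*(1 + Z) (J(Z) = (2*Z²*(1 + Z))*√Z = 2*Z^(5/2)*(1 + Z))
(J(4) + x(-1, 6))*(-29) + 3156 = (2*4^(5/2)*(1 + 4) + √(6 - 1))*(-29) + 3156 = (2*32*5 + √5)*(-29) + 3156 = (320 + √5)*(-29) + 3156 = (-9280 - 29*√5) + 3156 = -6124 - 29*√5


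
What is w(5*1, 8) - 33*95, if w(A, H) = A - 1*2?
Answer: -3132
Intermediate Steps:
w(A, H) = -2 + A (w(A, H) = A - 2 = -2 + A)
w(5*1, 8) - 33*95 = (-2 + 5*1) - 33*95 = (-2 + 5) - 3135 = 3 - 3135 = -3132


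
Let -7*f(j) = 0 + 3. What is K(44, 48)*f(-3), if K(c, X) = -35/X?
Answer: 5/16 ≈ 0.31250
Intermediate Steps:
f(j) = -3/7 (f(j) = -(0 + 3)/7 = -1/7*3 = -3/7)
K(44, 48)*f(-3) = -35/48*(-3/7) = 5/16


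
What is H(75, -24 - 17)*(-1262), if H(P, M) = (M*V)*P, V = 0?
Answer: 0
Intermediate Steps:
H(P, M) = 0 (H(P, M) = (M*0)*P = 0*P = 0)
H(75, -24 - 17)*(-1262) = 0*(-1262) = 0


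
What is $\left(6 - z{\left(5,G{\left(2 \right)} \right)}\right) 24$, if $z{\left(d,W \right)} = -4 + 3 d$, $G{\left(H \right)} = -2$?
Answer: $-120$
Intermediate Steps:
$\left(6 - z{\left(5,G{\left(2 \right)} \right)}\right) 24 = \left(6 - \left(-4 + 3 \cdot 5\right)\right) 24 = \left(6 - \left(-4 + 15\right)\right) 24 = \left(6 - 11\right) 24 = \left(-5\right) 24 = -120$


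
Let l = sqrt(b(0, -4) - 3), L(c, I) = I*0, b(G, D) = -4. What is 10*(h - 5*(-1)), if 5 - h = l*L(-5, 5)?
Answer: 100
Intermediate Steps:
L(c, I) = 0
l = I*sqrt(7) (l = sqrt(-4 - 3) = sqrt(-7) = I*sqrt(7) ≈ 2.6458*I)
h = 5 (h = 5 - I*sqrt(7)*0 = 5 - 1*0 = 5 + 0 = 5)
10*(h - 5*(-1)) = 10*(5 - 5*(-1)) = 10*(5 + 5) = 10*10 = 100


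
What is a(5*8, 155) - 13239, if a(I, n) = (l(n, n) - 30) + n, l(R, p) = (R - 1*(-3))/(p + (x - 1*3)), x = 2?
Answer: -1009699/77 ≈ -13113.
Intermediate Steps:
l(R, p) = (3 + R)/(-1 + p) (l(R, p) = (R - 1*(-3))/(p + (2 - 1*3)) = (R + 3)/(p + (2 - 3)) = (3 + R)/(p - 1) = (3 + R)/(-1 + p))
a(I, n) = -30 + n + (3 + n)/(-1 + n) (a(I, n) = ((3 + n)/(-1 + n) - 30) + n = (-30 + (3 + n)/(-1 + n)) + n = -30 + n + (3 + n)/(-1 + n))
a(5*8, 155) - 13239 = (33 + 155² - 30*155)/(-1 + 155) - 13239 = (33 + 24025 - 4650)/154 - 13239 = (1/154)*19408 - 13239 = 9704/77 - 13239 = -1009699/77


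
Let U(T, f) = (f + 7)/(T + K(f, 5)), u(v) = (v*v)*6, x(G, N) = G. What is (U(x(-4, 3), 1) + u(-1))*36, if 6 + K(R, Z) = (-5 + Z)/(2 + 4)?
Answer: 936/5 ≈ 187.20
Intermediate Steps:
K(R, Z) = -41/6 + Z/6 (K(R, Z) = -6 + (-5 + Z)/(2 + 4) = -6 + (-5 + Z)/6 = -6 + (-5 + Z)*(⅙) = -6 + (-⅚ + Z/6) = -41/6 + Z/6)
u(v) = 6*v² (u(v) = v²*6 = 6*v²)
U(T, f) = (7 + f)/(-6 + T) (U(T, f) = (f + 7)/(T + (-41/6 + (⅙)*5)) = (7 + f)/(T + (-41/6 + ⅚)) = (7 + f)/(T - 6) = (7 + f)/(-6 + T))
(U(x(-4, 3), 1) + u(-1))*36 = ((7 + 1)/(-6 - 4) + 6*(-1)²)*36 = (8/(-10) + 6*1)*36 = (-⅒*8 + 6)*36 = (-⅘ + 6)*36 = (26/5)*36 = 936/5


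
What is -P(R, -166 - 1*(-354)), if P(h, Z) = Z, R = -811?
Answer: -188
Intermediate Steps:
-P(R, -166 - 1*(-354)) = -(-166 - 1*(-354)) = -(-166 + 354) = -1*188 = -188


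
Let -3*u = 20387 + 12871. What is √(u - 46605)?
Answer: I*√57691 ≈ 240.19*I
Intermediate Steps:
u = -11086 (u = -(20387 + 12871)/3 = -⅓*33258 = -11086)
√(u - 46605) = √(-11086 - 46605) = √(-57691) = I*√57691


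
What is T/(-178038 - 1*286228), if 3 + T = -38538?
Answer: 38541/464266 ≈ 0.083015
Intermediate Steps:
T = -38541 (T = -3 - 38538 = -38541)
T/(-178038 - 1*286228) = -38541/(-178038 - 1*286228) = -38541/(-178038 - 286228) = -38541/(-464266) = -38541*(-1/464266) = 38541/464266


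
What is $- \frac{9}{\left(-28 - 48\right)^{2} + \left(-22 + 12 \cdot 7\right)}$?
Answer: $- \frac{3}{1946} \approx -0.0015416$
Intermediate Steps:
$- \frac{9}{\left(-28 - 48\right)^{2} + \left(-22 + 12 \cdot 7\right)} = - \frac{9}{\left(-76\right)^{2} + \left(-22 + 84\right)} = - \frac{9}{5776 + 62} = - \frac{9}{5838} = \left(-9\right) \frac{1}{5838} = - \frac{3}{1946}$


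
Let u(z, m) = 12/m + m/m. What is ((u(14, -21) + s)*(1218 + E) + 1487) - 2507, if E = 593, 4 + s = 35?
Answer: 391280/7 ≈ 55897.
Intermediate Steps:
s = 31 (s = -4 + 35 = 31)
u(z, m) = 1 + 12/m (u(z, m) = 12/m + 1 = 1 + 12/m)
((u(14, -21) + s)*(1218 + E) + 1487) - 2507 = (((12 - 21)/(-21) + 31)*(1218 + 593) + 1487) - 2507 = ((-1/21*(-9) + 31)*1811 + 1487) - 2507 = ((3/7 + 31)*1811 + 1487) - 2507 = ((220/7)*1811 + 1487) - 2507 = (398420/7 + 1487) - 2507 = 408829/7 - 2507 = 391280/7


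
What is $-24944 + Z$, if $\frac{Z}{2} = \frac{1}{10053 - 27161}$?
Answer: $- \frac{213370977}{8554} \approx -24944.0$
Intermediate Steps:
$Z = - \frac{1}{8554}$ ($Z = \frac{2}{10053 - 27161} = \frac{2}{-17108} = 2 \left(- \frac{1}{17108}\right) = - \frac{1}{8554} \approx -0.0001169$)
$-24944 + Z = -24944 - \frac{1}{8554} = - \frac{213370977}{8554}$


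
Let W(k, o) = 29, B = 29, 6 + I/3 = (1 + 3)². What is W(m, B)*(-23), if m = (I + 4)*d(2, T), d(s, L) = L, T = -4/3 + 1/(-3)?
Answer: -667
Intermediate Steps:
T = -5/3 (T = -4*⅓ + 1*(-⅓) = -4/3 - ⅓ = -5/3 ≈ -1.6667)
I = 30 (I = -18 + 3*(1 + 3)² = -18 + 3*4² = -18 + 3*16 = -18 + 48 = 30)
m = -170/3 (m = (30 + 4)*(-5/3) = 34*(-5/3) = -170/3 ≈ -56.667)
W(m, B)*(-23) = 29*(-23) = -667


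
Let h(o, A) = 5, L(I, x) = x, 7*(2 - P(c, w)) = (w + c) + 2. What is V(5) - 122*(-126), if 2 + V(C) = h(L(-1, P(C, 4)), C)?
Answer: 15375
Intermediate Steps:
P(c, w) = 12/7 - c/7 - w/7 (P(c, w) = 2 - ((w + c) + 2)/7 = 2 - ((c + w) + 2)/7 = 2 - (2 + c + w)/7 = 2 + (-2/7 - c/7 - w/7) = 12/7 - c/7 - w/7)
V(C) = 3 (V(C) = -2 + 5 = 3)
V(5) - 122*(-126) = 3 - 122*(-126) = 3 + 15372 = 15375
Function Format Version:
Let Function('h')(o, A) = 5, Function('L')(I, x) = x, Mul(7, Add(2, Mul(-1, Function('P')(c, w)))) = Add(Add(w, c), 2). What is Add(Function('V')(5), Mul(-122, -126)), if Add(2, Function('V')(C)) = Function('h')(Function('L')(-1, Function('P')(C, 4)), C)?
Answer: 15375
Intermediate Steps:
Function('P')(c, w) = Add(Rational(12, 7), Mul(Rational(-1, 7), c), Mul(Rational(-1, 7), w)) (Function('P')(c, w) = Add(2, Mul(Rational(-1, 7), Add(Add(w, c), 2))) = Add(2, Mul(Rational(-1, 7), Add(Add(c, w), 2))) = Add(2, Mul(Rational(-1, 7), Add(2, c, w))) = Add(2, Add(Rational(-2, 7), Mul(Rational(-1, 7), c), Mul(Rational(-1, 7), w))) = Add(Rational(12, 7), Mul(Rational(-1, 7), c), Mul(Rational(-1, 7), w)))
Function('V')(C) = 3 (Function('V')(C) = Add(-2, 5) = 3)
Add(Function('V')(5), Mul(-122, -126)) = Add(3, Mul(-122, -126)) = Add(3, 15372) = 15375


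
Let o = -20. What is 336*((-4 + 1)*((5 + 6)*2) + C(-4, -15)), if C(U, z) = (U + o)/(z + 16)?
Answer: -30240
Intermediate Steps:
C(U, z) = (-20 + U)/(16 + z) (C(U, z) = (U - 20)/(z + 16) = (-20 + U)/(16 + z))
336*((-4 + 1)*((5 + 6)*2) + C(-4, -15)) = 336*((-4 + 1)*((5 + 6)*2) + (-20 - 4)/(16 - 15)) = 336*(-33*2 - 24/1) = 336*(-3*22 + 1*(-24)) = 336*(-66 - 24) = 336*(-90) = -30240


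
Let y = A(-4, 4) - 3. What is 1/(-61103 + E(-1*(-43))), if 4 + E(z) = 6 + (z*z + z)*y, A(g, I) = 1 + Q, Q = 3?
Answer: -1/59209 ≈ -1.6889e-5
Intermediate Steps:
A(g, I) = 4 (A(g, I) = 1 + 3 = 4)
y = 1 (y = 4 - 3 = 1)
E(z) = 2 + z + z² (E(z) = -4 + (6 + (z*z + z)*1) = -4 + (6 + (z² + z)*1) = -4 + (6 + (z + z²)*1) = -4 + (6 + (z + z²)) = -4 + (6 + z + z²) = 2 + z + z²)
1/(-61103 + E(-1*(-43))) = 1/(-61103 + (2 - 1*(-43) + (-1*(-43))²)) = 1/(-61103 + (2 + 43 + 43²)) = 1/(-61103 + (2 + 43 + 1849)) = 1/(-61103 + 1894) = 1/(-59209) = -1/59209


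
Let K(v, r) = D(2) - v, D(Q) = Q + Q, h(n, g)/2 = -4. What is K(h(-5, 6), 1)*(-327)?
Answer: -3924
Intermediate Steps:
h(n, g) = -8 (h(n, g) = 2*(-4) = -8)
D(Q) = 2*Q
K(v, r) = 4 - v (K(v, r) = 2*2 - v = 4 - v)
K(h(-5, 6), 1)*(-327) = (4 - 1*(-8))*(-327) = (4 + 8)*(-327) = 12*(-327) = -3924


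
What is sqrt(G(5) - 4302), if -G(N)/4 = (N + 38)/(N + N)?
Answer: 2*I*sqrt(26995)/5 ≈ 65.721*I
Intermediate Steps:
G(N) = -2*(38 + N)/N (G(N) = -4*(N + 38)/(N + N) = -4*(38 + N)/(2*N) = -4*(38 + N)*1/(2*N) = -2*(38 + N)/N)
sqrt(G(5) - 4302) = sqrt((-2 - 76/5) - 4302) = sqrt(-86/5 - 4302) = sqrt(-21596/5) = 2*I*sqrt(26995)/5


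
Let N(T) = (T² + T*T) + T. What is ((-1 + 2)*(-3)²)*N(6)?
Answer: 702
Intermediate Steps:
N(T) = T + 2*T² (N(T) = (T² + T²) + T = 2*T² + T = T + 2*T²)
((-1 + 2)*(-3)²)*N(6) = ((-1 + 2)*(-3)²)*(6*(1 + 2*6)) = (1*9)*(6*(1 + 12)) = 9*(6*13) = 9*78 = 702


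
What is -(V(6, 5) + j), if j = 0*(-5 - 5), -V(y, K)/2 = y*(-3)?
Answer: -36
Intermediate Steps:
V(y, K) = 6*y (V(y, K) = -2*y*(-3) = -(-6)*y = 6*y)
j = 0 (j = 0*(-10) = 0)
-(V(6, 5) + j) = -(6*6 + 0) = -(36 + 0) = -1*36 = -36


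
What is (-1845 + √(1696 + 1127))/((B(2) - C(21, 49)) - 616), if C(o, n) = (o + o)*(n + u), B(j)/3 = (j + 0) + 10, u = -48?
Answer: 1845/622 - √2823/622 ≈ 2.8808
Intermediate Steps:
B(j) = 30 + 3*j (B(j) = 3*((j + 0) + 10) = 3*(j + 10) = 3*(10 + j) = 30 + 3*j)
C(o, n) = 2*o*(-48 + n) (C(o, n) = (o + o)*(n - 48) = (2*o)*(-48 + n) = 2*o*(-48 + n))
(-1845 + √(1696 + 1127))/((B(2) - C(21, 49)) - 616) = (-1845 + √(1696 + 1127))/(((30 + 3*2) - 2*21*(-48 + 49)) - 616) = (-1845 + √2823)/(((30 + 6) - 2*21) - 616) = (-1845 + √2823)/((36 - 1*42) - 616) = (-1845 + √2823)/((36 - 42) - 616) = (-1845 + √2823)/(-6 - 616) = (-1845 + √2823)/(-622) = (-1845 + √2823)*(-1/622) = 1845/622 - √2823/622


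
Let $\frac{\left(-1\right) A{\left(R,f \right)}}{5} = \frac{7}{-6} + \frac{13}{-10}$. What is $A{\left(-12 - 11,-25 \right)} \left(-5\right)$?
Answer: $- \frac{185}{3} \approx -61.667$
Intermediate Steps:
$A{\left(R,f \right)} = \frac{37}{3}$ ($A{\left(R,f \right)} = - 5 \left(\frac{7}{-6} + \frac{13}{-10}\right) = - 5 \left(7 \left(- \frac{1}{6}\right) + 13 \left(- \frac{1}{10}\right)\right) = - 5 \left(- \frac{7}{6} - \frac{13}{10}\right) = \left(-5\right) \left(- \frac{37}{15}\right) = \frac{37}{3}$)
$A{\left(-12 - 11,-25 \right)} \left(-5\right) = \frac{37}{3} \left(-5\right) = - \frac{185}{3}$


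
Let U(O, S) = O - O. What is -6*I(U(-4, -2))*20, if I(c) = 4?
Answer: -480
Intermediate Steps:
U(O, S) = 0
-6*I(U(-4, -2))*20 = -6*4*20 = -24*20 = -480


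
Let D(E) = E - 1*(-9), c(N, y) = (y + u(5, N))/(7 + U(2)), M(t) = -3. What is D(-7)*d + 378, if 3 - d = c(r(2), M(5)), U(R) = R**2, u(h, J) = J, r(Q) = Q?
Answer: 4226/11 ≈ 384.18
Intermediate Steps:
c(N, y) = N/11 + y/11 (c(N, y) = (y + N)/(7 + 2**2) = (N + y)/(7 + 4) = (N + y)/11 = (N + y)*(1/11) = N/11 + y/11)
d = 34/11 (d = 3 - ((1/11)*2 + (1/11)*(-3)) = 3 - (2/11 - 3/11) = 3 - 1*(-1/11) = 3 + 1/11 = 34/11 ≈ 3.0909)
D(E) = 9 + E (D(E) = E + 9 = 9 + E)
D(-7)*d + 378 = (9 - 7)*(34/11) + 378 = 2*(34/11) + 378 = 68/11 + 378 = 4226/11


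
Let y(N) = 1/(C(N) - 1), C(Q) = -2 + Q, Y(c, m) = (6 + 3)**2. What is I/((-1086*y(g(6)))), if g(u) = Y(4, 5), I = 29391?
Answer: -382083/181 ≈ -2111.0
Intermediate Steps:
Y(c, m) = 81 (Y(c, m) = 9**2 = 81)
g(u) = 81
y(N) = 1/(-3 + N) (y(N) = 1/((-2 + N) - 1) = 1/(-3 + N))
I/((-1086*y(g(6)))) = 29391/((-1086/(-3 + 81))) = 29391/((-1086/78)) = 29391/((-1086*1/78)) = 29391/(-181/13) = 29391*(-13/181) = -382083/181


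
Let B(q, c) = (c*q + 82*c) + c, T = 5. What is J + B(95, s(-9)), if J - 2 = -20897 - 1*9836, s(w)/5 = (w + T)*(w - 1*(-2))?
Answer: -5811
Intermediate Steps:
s(w) = 5*(2 + w)*(5 + w) (s(w) = 5*((w + 5)*(w - 1*(-2))) = 5*((5 + w)*(w + 2)) = 5*((5 + w)*(2 + w)) = 5*((2 + w)*(5 + w)) = 5*(2 + w)*(5 + w))
J = -30731 (J = 2 + (-20897 - 1*9836) = 2 + (-20897 - 9836) = 2 - 30733 = -30731)
B(q, c) = 83*c + c*q (B(q, c) = (82*c + c*q) + c = 83*c + c*q)
J + B(95, s(-9)) = -30731 + (50 + 5*(-9)² + 35*(-9))*(83 + 95) = -30731 + (50 + 5*81 - 315)*178 = -30731 + (50 + 405 - 315)*178 = -30731 + 140*178 = -30731 + 24920 = -5811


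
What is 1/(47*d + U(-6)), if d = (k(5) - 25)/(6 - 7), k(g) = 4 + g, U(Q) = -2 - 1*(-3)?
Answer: 1/753 ≈ 0.0013280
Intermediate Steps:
U(Q) = 1 (U(Q) = -2 + 3 = 1)
d = 16 (d = ((4 + 5) - 25)/(6 - 7) = (9 - 25)/(-1) = -16*(-1) = 16)
1/(47*d + U(-6)) = 1/(47*16 + 1) = 1/(752 + 1) = 1/753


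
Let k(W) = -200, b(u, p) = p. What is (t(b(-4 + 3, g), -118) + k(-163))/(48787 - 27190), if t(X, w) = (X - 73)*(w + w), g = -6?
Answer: 6148/7199 ≈ 0.85401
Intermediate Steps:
t(X, w) = 2*w*(-73 + X) (t(X, w) = (-73 + X)*(2*w) = 2*w*(-73 + X))
(t(b(-4 + 3, g), -118) + k(-163))/(48787 - 27190) = (2*(-118)*(-73 - 6) - 200)/(48787 - 27190) = (2*(-118)*(-79) - 200)/21597 = (18644 - 200)*(1/21597) = 18444*(1/21597) = 6148/7199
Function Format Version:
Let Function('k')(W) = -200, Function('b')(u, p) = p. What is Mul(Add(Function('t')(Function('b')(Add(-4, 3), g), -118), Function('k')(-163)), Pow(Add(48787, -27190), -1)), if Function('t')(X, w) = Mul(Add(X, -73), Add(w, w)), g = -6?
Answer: Rational(6148, 7199) ≈ 0.85401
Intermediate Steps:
Function('t')(X, w) = Mul(2, w, Add(-73, X)) (Function('t')(X, w) = Mul(Add(-73, X), Mul(2, w)) = Mul(2, w, Add(-73, X)))
Mul(Add(Function('t')(Function('b')(Add(-4, 3), g), -118), Function('k')(-163)), Pow(Add(48787, -27190), -1)) = Mul(Add(Mul(2, -118, Add(-73, -6)), -200), Pow(Add(48787, -27190), -1)) = Mul(Add(Mul(2, -118, -79), -200), Pow(21597, -1)) = Mul(Add(18644, -200), Rational(1, 21597)) = Mul(18444, Rational(1, 21597)) = Rational(6148, 7199)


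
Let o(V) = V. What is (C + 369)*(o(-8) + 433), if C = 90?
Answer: 195075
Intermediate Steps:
(C + 369)*(o(-8) + 433) = (90 + 369)*(-8 + 433) = 459*425 = 195075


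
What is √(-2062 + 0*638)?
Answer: I*√2062 ≈ 45.409*I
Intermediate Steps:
√(-2062 + 0*638) = √(-2062 + 0) = √(-2062) = I*√2062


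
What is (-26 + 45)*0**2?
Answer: 0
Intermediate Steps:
(-26 + 45)*0**2 = 19*0 = 0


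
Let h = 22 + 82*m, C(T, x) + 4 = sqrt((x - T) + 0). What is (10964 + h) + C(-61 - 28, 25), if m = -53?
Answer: 6636 + sqrt(114) ≈ 6646.7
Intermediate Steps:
C(T, x) = -4 + sqrt(x - T) (C(T, x) = -4 + sqrt((x - T) + 0) = -4 + sqrt(x - T))
h = -4324 (h = 22 + 82*(-53) = 22 - 4346 = -4324)
(10964 + h) + C(-61 - 28, 25) = (10964 - 4324) + (-4 + sqrt(25 - (-61 - 28))) = 6640 + (-4 + sqrt(25 - 1*(-89))) = 6640 + (-4 + sqrt(25 + 89)) = 6640 + (-4 + sqrt(114)) = 6636 + sqrt(114)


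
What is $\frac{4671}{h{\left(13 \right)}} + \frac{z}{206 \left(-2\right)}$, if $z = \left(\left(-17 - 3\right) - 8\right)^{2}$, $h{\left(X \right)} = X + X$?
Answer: $\frac{476017}{2678} \approx 177.75$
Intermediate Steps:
$h{\left(X \right)} = 2 X$
$z = 784$ ($z = \left(-20 - 8\right)^{2} = \left(-28\right)^{2} = 784$)
$\frac{4671}{h{\left(13 \right)}} + \frac{z}{206 \left(-2\right)} = \frac{4671}{2 \cdot 13} + \frac{784}{206 \left(-2\right)} = \frac{4671}{26} + \frac{784}{-412} = 4671 \cdot \frac{1}{26} + 784 \left(- \frac{1}{412}\right) = \frac{4671}{26} - \frac{196}{103} = \frac{476017}{2678}$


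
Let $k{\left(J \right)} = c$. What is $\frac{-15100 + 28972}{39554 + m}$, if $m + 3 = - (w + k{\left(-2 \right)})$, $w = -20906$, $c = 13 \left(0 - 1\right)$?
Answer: $\frac{6936}{30235} \approx 0.2294$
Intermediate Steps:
$c = -13$ ($c = 13 \left(-1\right) = -13$)
$k{\left(J \right)} = -13$
$m = 20916$ ($m = -3 - \left(-20906 - 13\right) = -3 - -20919 = -3 + 20919 = 20916$)
$\frac{-15100 + 28972}{39554 + m} = \frac{-15100 + 28972}{39554 + 20916} = \frac{13872}{60470} = 13872 \cdot \frac{1}{60470} = \frac{6936}{30235}$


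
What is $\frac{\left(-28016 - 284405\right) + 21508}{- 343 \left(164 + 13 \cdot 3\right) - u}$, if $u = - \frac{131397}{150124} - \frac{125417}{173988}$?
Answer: $\frac{474911372663091}{113665755618319} \approx 4.1781$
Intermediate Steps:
$u = - \frac{2605600184}{1632485907}$ ($u = \left(-131397\right) \frac{1}{150124} - \frac{125417}{173988} = - \frac{131397}{150124} - \frac{125417}{173988} = - \frac{2605600184}{1632485907} \approx -1.5961$)
$\frac{\left(-28016 - 284405\right) + 21508}{- 343 \left(164 + 13 \cdot 3\right) - u} = \frac{\left(-28016 - 284405\right) + 21508}{- 343 \left(164 + 13 \cdot 3\right) - - \frac{2605600184}{1632485907}} = \frac{-312421 + 21508}{- 343 \left(164 + 39\right) + \frac{2605600184}{1632485907}} = - \frac{290913}{\left(-343\right) 203 + \frac{2605600184}{1632485907}} = - \frac{290913}{-69629 + \frac{2605600184}{1632485907}} = - \frac{290913}{- \frac{113665755618319}{1632485907}} = \left(-290913\right) \left(- \frac{1632485907}{113665755618319}\right) = \frac{474911372663091}{113665755618319}$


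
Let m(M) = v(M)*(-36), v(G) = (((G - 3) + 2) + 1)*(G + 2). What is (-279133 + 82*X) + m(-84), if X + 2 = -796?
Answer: -592537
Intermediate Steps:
X = -798 (X = -2 - 796 = -798)
v(G) = G*(2 + G) (v(G) = (((-3 + G) + 2) + 1)*(2 + G) = ((-1 + G) + 1)*(2 + G) = G*(2 + G))
m(M) = -36*M*(2 + M) (m(M) = (M*(2 + M))*(-36) = -36*M*(2 + M))
(-279133 + 82*X) + m(-84) = (-279133 + 82*(-798)) - 36*(-84)*(2 - 84) = (-279133 - 65436) - 36*(-84)*(-82) = -344569 - 247968 = -592537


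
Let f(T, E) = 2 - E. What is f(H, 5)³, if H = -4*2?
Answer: -27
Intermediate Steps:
H = -8
f(H, 5)³ = (2 - 1*5)³ = (2 - 5)³ = (-3)³ = -27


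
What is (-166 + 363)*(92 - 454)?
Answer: -71314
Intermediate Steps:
(-166 + 363)*(92 - 454) = 197*(-362) = -71314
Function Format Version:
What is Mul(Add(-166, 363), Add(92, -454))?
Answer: -71314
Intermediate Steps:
Mul(Add(-166, 363), Add(92, -454)) = Mul(197, -362) = -71314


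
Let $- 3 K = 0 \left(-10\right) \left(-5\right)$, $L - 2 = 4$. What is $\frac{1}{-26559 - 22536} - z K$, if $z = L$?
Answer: $- \frac{1}{49095} \approx -2.0369 \cdot 10^{-5}$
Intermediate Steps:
$L = 6$ ($L = 2 + 4 = 6$)
$z = 6$
$K = 0$ ($K = - \frac{0 \left(-10\right) \left(-5\right)}{3} = - \frac{0 \left(-5\right)}{3} = \left(- \frac{1}{3}\right) 0 = 0$)
$\frac{1}{-26559 - 22536} - z K = \frac{1}{-26559 - 22536} - 6 \cdot 0 = \frac{1}{-49095} - 0 = - \frac{1}{49095} + 0 = - \frac{1}{49095}$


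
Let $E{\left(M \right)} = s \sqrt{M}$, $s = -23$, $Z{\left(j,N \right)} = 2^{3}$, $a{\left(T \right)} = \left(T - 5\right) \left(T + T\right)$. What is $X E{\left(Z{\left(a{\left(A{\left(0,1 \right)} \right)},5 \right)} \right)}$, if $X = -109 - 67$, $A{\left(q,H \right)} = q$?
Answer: $8096 \sqrt{2} \approx 11449.0$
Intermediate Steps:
$a{\left(T \right)} = 2 T \left(-5 + T\right)$ ($a{\left(T \right)} = \left(-5 + T\right) 2 T = 2 T \left(-5 + T\right)$)
$Z{\left(j,N \right)} = 8$
$E{\left(M \right)} = - 23 \sqrt{M}$
$X = -176$
$X E{\left(Z{\left(a{\left(A{\left(0,1 \right)} \right)},5 \right)} \right)} = - 176 \left(- 23 \sqrt{8}\right) = - 176 \left(- 23 \cdot 2 \sqrt{2}\right) = - 176 \left(- 46 \sqrt{2}\right) = 8096 \sqrt{2}$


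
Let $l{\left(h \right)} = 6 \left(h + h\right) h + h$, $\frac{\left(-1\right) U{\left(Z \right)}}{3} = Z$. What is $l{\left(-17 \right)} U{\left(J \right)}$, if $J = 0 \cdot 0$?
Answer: $0$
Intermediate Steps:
$J = 0$
$U{\left(Z \right)} = - 3 Z$
$l{\left(h \right)} = h + 12 h^{2}$ ($l{\left(h \right)} = 6 \cdot 2 h h + h = 12 h h + h = 12 h^{2} + h = h + 12 h^{2}$)
$l{\left(-17 \right)} U{\left(J \right)} = - 17 \left(1 + 12 \left(-17\right)\right) \left(\left(-3\right) 0\right) = - 17 \left(1 - 204\right) 0 = \left(-17\right) \left(-203\right) 0 = 3451 \cdot 0 = 0$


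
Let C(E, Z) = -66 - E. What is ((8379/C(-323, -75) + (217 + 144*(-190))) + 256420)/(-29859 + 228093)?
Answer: 29466284/25473069 ≈ 1.1568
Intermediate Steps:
((8379/C(-323, -75) + (217 + 144*(-190))) + 256420)/(-29859 + 228093) = ((8379/(-66 - 1*(-323)) + (217 + 144*(-190))) + 256420)/(-29859 + 228093) = ((8379/(-66 + 323) + (217 - 27360)) + 256420)/198234 = ((8379/257 - 27143) + 256420)*(1/198234) = (-6967372/257 + 256420)*(1/198234) = (58932568/257)*(1/198234) = 29466284/25473069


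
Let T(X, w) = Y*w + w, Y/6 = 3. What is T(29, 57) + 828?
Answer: 1911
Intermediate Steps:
Y = 18 (Y = 6*3 = 18)
T(X, w) = 19*w (T(X, w) = 18*w + w = 19*w)
T(29, 57) + 828 = 19*57 + 828 = 1083 + 828 = 1911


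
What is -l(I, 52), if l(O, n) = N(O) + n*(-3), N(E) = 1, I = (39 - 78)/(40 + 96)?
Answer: 155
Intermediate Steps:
I = -39/136 ≈ -0.28676
l(O, n) = 1 - 3*n (l(O, n) = 1 + n*(-3) = 1 - 3*n)
-l(I, 52) = -(1 - 3*52) = -(1 - 156) = -1*(-155) = 155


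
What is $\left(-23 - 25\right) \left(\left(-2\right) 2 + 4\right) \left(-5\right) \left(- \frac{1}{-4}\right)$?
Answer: $0$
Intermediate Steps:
$\left(-23 - 25\right) \left(\left(-2\right) 2 + 4\right) \left(-5\right) \left(- \frac{1}{-4}\right) = - 48 \left(-4 + 4\right) \left(-5\right) \left(\left(-1\right) \left(- \frac{1}{4}\right)\right) = - 48 \cdot 0 \left(-5\right) \frac{1}{4} = - 48 \cdot 0 \cdot \frac{1}{4} = \left(-48\right) 0 = 0$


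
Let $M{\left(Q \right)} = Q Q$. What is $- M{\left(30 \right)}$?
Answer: $-900$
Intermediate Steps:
$M{\left(Q \right)} = Q^{2}$
$- M{\left(30 \right)} = - 30^{2} = \left(-1\right) 900 = -900$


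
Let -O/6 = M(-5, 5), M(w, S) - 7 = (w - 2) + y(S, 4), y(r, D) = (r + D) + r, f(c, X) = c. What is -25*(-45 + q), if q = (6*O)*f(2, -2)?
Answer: 26325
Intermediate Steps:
y(r, D) = D + 2*r (y(r, D) = (D + r) + r = D + 2*r)
M(w, S) = 9 + w + 2*S (M(w, S) = 7 + ((w - 2) + (4 + 2*S)) = 7 + ((-2 + w) + (4 + 2*S)) = 7 + (2 + w + 2*S) = 9 + w + 2*S)
O = -84 (O = -6*(9 - 5 + 2*5) = -6*(9 - 5 + 10) = -6*14 = -84)
q = -1008 (q = (6*(-84))*2 = -504*2 = -1008)
-25*(-45 + q) = -25*(-45 - 1008) = -25*(-1053) = 26325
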